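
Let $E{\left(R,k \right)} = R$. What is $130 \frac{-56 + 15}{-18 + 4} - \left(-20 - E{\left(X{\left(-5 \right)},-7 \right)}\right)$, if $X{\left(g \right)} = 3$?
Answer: $\frac{2826}{7} \approx 403.71$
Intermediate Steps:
$130 \frac{-56 + 15}{-18 + 4} - \left(-20 - E{\left(X{\left(-5 \right)},-7 \right)}\right) = 130 \frac{-56 + 15}{-18 + 4} + \left(\left(27 + 3\right) - 7\right) = 130 \left(- \frac{41}{-14}\right) + \left(30 - 7\right) = 130 \left(\left(-41\right) \left(- \frac{1}{14}\right)\right) + 23 = 130 \cdot \frac{41}{14} + 23 = \frac{2665}{7} + 23 = \frac{2826}{7}$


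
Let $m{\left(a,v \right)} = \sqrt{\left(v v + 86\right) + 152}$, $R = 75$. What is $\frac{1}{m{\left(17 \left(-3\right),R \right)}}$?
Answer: $\frac{\sqrt{5863}}{5863} \approx 0.01306$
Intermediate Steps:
$m{\left(a,v \right)} = \sqrt{238 + v^{2}}$ ($m{\left(a,v \right)} = \sqrt{\left(v^{2} + 86\right) + 152} = \sqrt{\left(86 + v^{2}\right) + 152} = \sqrt{238 + v^{2}}$)
$\frac{1}{m{\left(17 \left(-3\right),R \right)}} = \frac{1}{\sqrt{238 + 75^{2}}} = \frac{1}{\sqrt{238 + 5625}} = \frac{1}{\sqrt{5863}} = \frac{\sqrt{5863}}{5863}$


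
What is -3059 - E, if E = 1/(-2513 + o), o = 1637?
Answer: -2679683/876 ≈ -3059.0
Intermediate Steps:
E = -1/876 (E = 1/(-2513 + 1637) = 1/(-876) = -1/876 ≈ -0.0011416)
-3059 - E = -3059 - 1*(-1/876) = -3059 + 1/876 = -2679683/876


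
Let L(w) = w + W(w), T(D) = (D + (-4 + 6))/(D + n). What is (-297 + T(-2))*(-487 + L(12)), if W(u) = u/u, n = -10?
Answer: 140778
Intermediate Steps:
W(u) = 1
T(D) = (2 + D)/(-10 + D) (T(D) = (D + (-4 + 6))/(D - 10) = (D + 2)/(-10 + D) = (2 + D)/(-10 + D))
L(w) = 1 + w (L(w) = w + 1 = 1 + w)
(-297 + T(-2))*(-487 + L(12)) = (-297 + (2 - 2)/(-10 - 2))*(-487 + (1 + 12)) = (-297 + 0/(-12))*(-487 + 13) = (-297 - 1/12*0)*(-474) = (-297 + 0)*(-474) = -297*(-474) = 140778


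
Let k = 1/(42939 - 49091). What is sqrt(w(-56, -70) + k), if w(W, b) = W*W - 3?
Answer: sqrt(29643742670)/3076 ≈ 55.973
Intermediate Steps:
w(W, b) = -3 + W**2 (w(W, b) = W**2 - 3 = -3 + W**2)
k = -1/6152 (k = 1/(-6152) = -1/6152 ≈ -0.00016255)
sqrt(w(-56, -70) + k) = sqrt((-3 + (-56)**2) - 1/6152) = sqrt((-3 + 3136) - 1/6152) = sqrt(3133 - 1/6152) = sqrt(19274215/6152) = sqrt(29643742670)/3076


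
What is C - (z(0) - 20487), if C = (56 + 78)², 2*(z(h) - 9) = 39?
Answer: 76829/2 ≈ 38415.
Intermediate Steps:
z(h) = 57/2 (z(h) = 9 + (½)*39 = 9 + 39/2 = 57/2)
C = 17956 (C = 134² = 17956)
C - (z(0) - 20487) = 17956 - (57/2 - 20487) = 17956 - 1*(-40917/2) = 17956 + 40917/2 = 76829/2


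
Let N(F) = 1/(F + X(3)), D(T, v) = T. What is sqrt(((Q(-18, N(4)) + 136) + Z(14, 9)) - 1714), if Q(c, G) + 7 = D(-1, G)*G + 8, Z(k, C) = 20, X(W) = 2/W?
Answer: 13*I*sqrt(1806)/14 ≈ 39.462*I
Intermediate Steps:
N(F) = 1/(2/3 + F) (N(F) = 1/(F + 2/3) = 1/(2/3 + F))
Q(c, G) = 1 - G (Q(c, G) = -7 + (-G + 8) = -7 + (8 - G) = 1 - G)
sqrt(((Q(-18, N(4)) + 136) + Z(14, 9)) - 1714) = sqrt((((1 - 3/(2 + 3*4)) + 136) + 20) - 1714) = sqrt((((1 - 3/(2 + 12)) + 136) + 20) - 1714) = sqrt((((1 - 3/14) + 136) + 20) - 1714) = sqrt(((11/14 + 136) + 20) - 1714) = sqrt((1915/14 + 20) - 1714) = sqrt(2195/14 - 1714) = sqrt(-21801/14) = 13*I*sqrt(1806)/14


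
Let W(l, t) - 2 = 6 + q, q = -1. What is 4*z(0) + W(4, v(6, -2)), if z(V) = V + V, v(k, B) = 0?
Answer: 7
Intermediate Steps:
W(l, t) = 7 (W(l, t) = 2 + (6 - 1) = 2 + 5 = 7)
z(V) = 2*V
4*z(0) + W(4, v(6, -2)) = 4*(2*0) + 7 = 4*0 + 7 = 0 + 7 = 7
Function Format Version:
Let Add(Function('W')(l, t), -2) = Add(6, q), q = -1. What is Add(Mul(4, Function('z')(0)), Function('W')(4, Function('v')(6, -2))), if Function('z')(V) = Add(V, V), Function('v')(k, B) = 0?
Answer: 7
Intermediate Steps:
Function('W')(l, t) = 7 (Function('W')(l, t) = Add(2, Add(6, -1)) = Add(2, 5) = 7)
Function('z')(V) = Mul(2, V)
Add(Mul(4, Function('z')(0)), Function('W')(4, Function('v')(6, -2))) = Add(Mul(4, Mul(2, 0)), 7) = Add(Mul(4, 0), 7) = Add(0, 7) = 7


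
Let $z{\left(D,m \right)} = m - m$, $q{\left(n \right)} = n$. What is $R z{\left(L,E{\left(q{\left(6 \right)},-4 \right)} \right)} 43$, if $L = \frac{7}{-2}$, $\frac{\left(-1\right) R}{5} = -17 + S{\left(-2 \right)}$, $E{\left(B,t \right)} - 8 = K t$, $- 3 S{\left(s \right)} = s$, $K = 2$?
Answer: $0$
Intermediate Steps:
$S{\left(s \right)} = - \frac{s}{3}$
$E{\left(B,t \right)} = 8 + 2 t$
$R = \frac{245}{3}$ ($R = - 5 \left(-17 - - \frac{2}{3}\right) = - 5 \left(-17 + \frac{2}{3}\right) = \left(-5\right) \left(- \frac{49}{3}\right) = \frac{245}{3} \approx 81.667$)
$L = - \frac{7}{2}$ ($L = 7 \left(- \frac{1}{2}\right) = - \frac{7}{2} \approx -3.5$)
$z{\left(D,m \right)} = 0$
$R z{\left(L,E{\left(q{\left(6 \right)},-4 \right)} \right)} 43 = \frac{245}{3} \cdot 0 \cdot 43 = 0 \cdot 43 = 0$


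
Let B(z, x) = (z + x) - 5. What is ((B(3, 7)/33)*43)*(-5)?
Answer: -1075/33 ≈ -32.576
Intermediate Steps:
B(z, x) = -5 + x + z (B(z, x) = (x + z) - 5 = -5 + x + z)
((B(3, 7)/33)*43)*(-5) = (((-5 + 7 + 3)/33)*43)*(-5) = ((5*(1/33))*43)*(-5) = ((5/33)*43)*(-5) = (215/33)*(-5) = -1075/33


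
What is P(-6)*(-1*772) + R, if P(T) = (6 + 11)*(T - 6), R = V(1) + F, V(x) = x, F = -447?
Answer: 157042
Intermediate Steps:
R = -446 (R = 1 - 447 = -446)
P(T) = -102 + 17*T (P(T) = 17*(-6 + T) = -102 + 17*T)
P(-6)*(-1*772) + R = (-102 + 17*(-6))*(-1*772) - 446 = (-102 - 102)*(-772) - 446 = -204*(-772) - 446 = 157488 - 446 = 157042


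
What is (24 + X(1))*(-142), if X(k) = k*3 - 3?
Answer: -3408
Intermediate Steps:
X(k) = -3 + 3*k (X(k) = 3*k - 3 = -3 + 3*k)
(24 + X(1))*(-142) = (24 + (-3 + 3*1))*(-142) = (24 + (-3 + 3))*(-142) = (24 + 0)*(-142) = 24*(-142) = -3408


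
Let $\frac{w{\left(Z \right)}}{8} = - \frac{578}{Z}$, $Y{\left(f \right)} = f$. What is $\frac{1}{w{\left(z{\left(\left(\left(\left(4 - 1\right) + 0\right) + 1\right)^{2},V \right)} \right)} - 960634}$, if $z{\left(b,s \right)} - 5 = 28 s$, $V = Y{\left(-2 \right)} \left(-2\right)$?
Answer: $- \frac{117}{112398802} \approx -1.0409 \cdot 10^{-6}$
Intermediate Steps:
$V = 4$ ($V = \left(-2\right) \left(-2\right) = 4$)
$z{\left(b,s \right)} = 5 + 28 s$
$w{\left(Z \right)} = - \frac{4624}{Z}$ ($w{\left(Z \right)} = 8 \left(- \frac{578}{Z}\right) = - \frac{4624}{Z}$)
$\frac{1}{w{\left(z{\left(\left(\left(\left(4 - 1\right) + 0\right) + 1\right)^{2},V \right)} \right)} - 960634} = \frac{1}{- \frac{4624}{5 + 28 \cdot 4} - 960634} = \frac{1}{- \frac{4624}{5 + 112} - 960634} = \frac{1}{- \frac{4624}{117} - 960634} = \frac{1}{- \frac{112398802}{117}} = - \frac{117}{112398802}$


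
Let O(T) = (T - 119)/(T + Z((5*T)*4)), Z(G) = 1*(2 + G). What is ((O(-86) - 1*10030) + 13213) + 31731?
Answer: 1536221/44 ≈ 34914.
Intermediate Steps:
Z(G) = 2 + G
O(T) = (-119 + T)/(2 + 21*T) (O(T) = (T - 119)/(T + (2 + (5*T)*4)) = (-119 + T)/(T + (2 + 20*T)) = (-119 + T)/(2 + 21*T))
((O(-86) - 1*10030) + 13213) + 31731 = (((-119 - 86)/(2 + 21*(-86)) - 1*10030) + 13213) + 31731 = ((-205/(2 - 1806) - 10030) + 13213) + 31731 = ((-205/(-1804) - 10030) + 13213) + 31731 = ((-1/1804*(-205) - 10030) + 13213) + 31731 = ((5/44 - 10030) + 13213) + 31731 = (-441315/44 + 13213) + 31731 = 140057/44 + 31731 = 1536221/44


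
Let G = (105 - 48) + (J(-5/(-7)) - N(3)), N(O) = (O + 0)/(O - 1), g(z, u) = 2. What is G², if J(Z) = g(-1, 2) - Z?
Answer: 632025/196 ≈ 3224.6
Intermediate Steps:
J(Z) = 2 - Z
N(O) = O/(-1 + O)
G = 795/14 (G = (105 - 48) + ((2 - (-5)/(-7)) - 3/(-1 + 3)) = 57 + ((2 - (-5)*(-1)/7) - 3/2) = 57 + ((2 - 1*5/7) - 3/2) = 57 + ((2 - 5/7) - 1*3/2) = 57 + (9/7 - 3/2) = 57 - 3/14 = 795/14 ≈ 56.786)
G² = (795/14)² = 632025/196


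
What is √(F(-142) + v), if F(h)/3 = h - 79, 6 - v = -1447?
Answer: √790 ≈ 28.107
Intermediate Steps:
v = 1453 (v = 6 - 1*(-1447) = 6 + 1447 = 1453)
F(h) = -237 + 3*h (F(h) = 3*(h - 79) = 3*(-79 + h) = -237 + 3*h)
√(F(-142) + v) = √((-237 + 3*(-142)) + 1453) = √((-237 - 426) + 1453) = √(-663 + 1453) = √790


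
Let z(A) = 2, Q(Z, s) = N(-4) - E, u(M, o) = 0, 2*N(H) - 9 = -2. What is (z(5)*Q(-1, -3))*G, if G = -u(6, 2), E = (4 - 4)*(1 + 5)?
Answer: 0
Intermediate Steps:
N(H) = 7/2 (N(H) = 9/2 + (½)*(-2) = 9/2 - 1 = 7/2)
E = 0 (E = 0*6 = 0)
G = 0 (G = -1*0 = 0)
Q(Z, s) = 7/2 (Q(Z, s) = 7/2 - 1*0 = 7/2 + 0 = 7/2)
(z(5)*Q(-1, -3))*G = (2*(7/2))*0 = 7*0 = 0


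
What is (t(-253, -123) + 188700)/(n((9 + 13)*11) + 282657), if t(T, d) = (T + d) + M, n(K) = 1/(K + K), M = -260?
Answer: 91022976/136805989 ≈ 0.66534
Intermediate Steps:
n(K) = 1/(2*K)
t(T, d) = -260 + T + d (t(T, d) = (T + d) - 260 = -260 + T + d)
(t(-253, -123) + 188700)/(n((9 + 13)*11) + 282657) = ((-260 - 253 - 123) + 188700)/(1/(2*(((9 + 13)*11))) + 282657) = (-636 + 188700)/(1/(2*((22*11))) + 282657) = 188064/((1/2)/242 + 282657) = 188064/((1/2)*(1/242) + 282657) = 188064/(1/484 + 282657) = 188064/(136805989/484) = 188064*(484/136805989) = 91022976/136805989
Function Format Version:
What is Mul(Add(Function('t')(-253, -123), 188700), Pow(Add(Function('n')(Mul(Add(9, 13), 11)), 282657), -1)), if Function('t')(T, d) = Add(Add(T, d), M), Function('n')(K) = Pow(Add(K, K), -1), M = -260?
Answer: Rational(91022976, 136805989) ≈ 0.66534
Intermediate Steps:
Function('n')(K) = Mul(Rational(1, 2), Pow(K, -1)) (Function('n')(K) = Pow(Mul(2, K), -1) = Mul(Rational(1, 2), Pow(K, -1)))
Function('t')(T, d) = Add(-260, T, d) (Function('t')(T, d) = Add(Add(T, d), -260) = Add(-260, T, d))
Mul(Add(Function('t')(-253, -123), 188700), Pow(Add(Function('n')(Mul(Add(9, 13), 11)), 282657), -1)) = Mul(Add(Add(-260, -253, -123), 188700), Pow(Add(Mul(Rational(1, 2), Pow(Mul(Add(9, 13), 11), -1)), 282657), -1)) = Mul(Add(-636, 188700), Pow(Add(Mul(Rational(1, 2), Pow(Mul(22, 11), -1)), 282657), -1)) = Mul(188064, Pow(Add(Mul(Rational(1, 2), Pow(242, -1)), 282657), -1)) = Mul(188064, Pow(Add(Mul(Rational(1, 2), Rational(1, 242)), 282657), -1)) = Mul(188064, Pow(Add(Rational(1, 484), 282657), -1)) = Mul(188064, Pow(Rational(136805989, 484), -1)) = Mul(188064, Rational(484, 136805989)) = Rational(91022976, 136805989)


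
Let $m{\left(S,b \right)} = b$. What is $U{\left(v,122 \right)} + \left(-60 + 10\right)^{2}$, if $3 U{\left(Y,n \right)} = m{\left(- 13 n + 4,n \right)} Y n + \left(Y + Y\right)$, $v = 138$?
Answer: $687256$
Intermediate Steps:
$U{\left(Y,n \right)} = \frac{2 Y}{3} + \frac{Y n^{2}}{3}$ ($U{\left(Y,n \right)} = \frac{n Y n + \left(Y + Y\right)}{3} = \frac{Y n n + 2 Y}{3} = \frac{Y n^{2} + 2 Y}{3} = \frac{2 Y + Y n^{2}}{3} = \frac{2 Y}{3} + \frac{Y n^{2}}{3}$)
$U{\left(v,122 \right)} + \left(-60 + 10\right)^{2} = \frac{1}{3} \cdot 138 \left(2 + 122^{2}\right) + \left(-60 + 10\right)^{2} = \frac{1}{3} \cdot 138 \left(2 + 14884\right) + \left(-50\right)^{2} = \frac{1}{3} \cdot 138 \cdot 14886 + 2500 = 684756 + 2500 = 687256$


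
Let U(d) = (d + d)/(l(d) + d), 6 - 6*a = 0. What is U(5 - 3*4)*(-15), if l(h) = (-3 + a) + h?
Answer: -105/8 ≈ -13.125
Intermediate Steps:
a = 1 (a = 1 - ⅙*0 = 1 + 0 = 1)
l(h) = -2 + h (l(h) = (-3 + 1) + h = -2 + h)
U(d) = 2*d/(-2 + 2*d) (U(d) = (d + d)/((-2 + d) + d) = (2*d)/(-2 + 2*d) = 2*d/(-2 + 2*d))
U(5 - 3*4)*(-15) = ((5 - 3*4)/(-1 + (5 - 3*4)))*(-15) = ((5 - 12)/(-1 + (5 - 12)))*(-15) = -7/(-1 - 7)*(-15) = -7/(-8)*(-15) = -7*(-⅛)*(-15) = (7/8)*(-15) = -105/8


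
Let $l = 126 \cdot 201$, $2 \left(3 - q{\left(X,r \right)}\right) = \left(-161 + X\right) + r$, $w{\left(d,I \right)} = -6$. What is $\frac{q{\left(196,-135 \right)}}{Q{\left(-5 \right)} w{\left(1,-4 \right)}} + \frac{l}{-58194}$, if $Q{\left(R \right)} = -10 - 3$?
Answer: $\frac{61603}{252174} \approx 0.24429$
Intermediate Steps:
$Q{\left(R \right)} = -13$ ($Q{\left(R \right)} = -10 - 3 = -13$)
$q{\left(X,r \right)} = \frac{167}{2} - \frac{X}{2} - \frac{r}{2}$ ($q{\left(X,r \right)} = 3 - \frac{\left(-161 + X\right) + r}{2} = 3 - \frac{-161 + X + r}{2} = 3 - \left(- \frac{161}{2} + \frac{X}{2} + \frac{r}{2}\right) = \frac{167}{2} - \frac{X}{2} - \frac{r}{2}$)
$l = 25326$
$\frac{q{\left(196,-135 \right)}}{Q{\left(-5 \right)} w{\left(1,-4 \right)}} + \frac{l}{-58194} = \frac{\frac{167}{2} - 98 - - \frac{135}{2}}{\left(-13\right) \left(-6\right)} + \frac{25326}{-58194} = \frac{\frac{167}{2} - 98 + \frac{135}{2}}{78} + 25326 \left(- \frac{1}{58194}\right) = 53 \cdot \frac{1}{78} - \frac{1407}{3233} = \frac{53}{78} - \frac{1407}{3233} = \frac{61603}{252174}$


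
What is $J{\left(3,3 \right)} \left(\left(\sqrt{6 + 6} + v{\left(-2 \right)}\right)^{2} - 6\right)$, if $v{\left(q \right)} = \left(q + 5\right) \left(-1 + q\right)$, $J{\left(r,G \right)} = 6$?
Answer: $522 - 216 \sqrt{3} \approx 147.88$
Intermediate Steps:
$v{\left(q \right)} = \left(-1 + q\right) \left(5 + q\right)$ ($v{\left(q \right)} = \left(5 + q\right) \left(-1 + q\right) = \left(-1 + q\right) \left(5 + q\right)$)
$J{\left(3,3 \right)} \left(\left(\sqrt{6 + 6} + v{\left(-2 \right)}\right)^{2} - 6\right) = 6 \left(\left(\sqrt{6 + 6} + \left(-5 + \left(-2\right)^{2} + 4 \left(-2\right)\right)\right)^{2} - 6\right) = 6 \left(\left(\sqrt{12} - 9\right)^{2} - 6\right) = 6 \left(\left(2 \sqrt{3} - 9\right)^{2} - 6\right) = 6 \left(\left(-9 + 2 \sqrt{3}\right)^{2} - 6\right) = 6 \left(-6 + \left(-9 + 2 \sqrt{3}\right)^{2}\right) = -36 + 6 \left(-9 + 2 \sqrt{3}\right)^{2}$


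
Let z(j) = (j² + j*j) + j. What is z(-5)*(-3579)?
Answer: -161055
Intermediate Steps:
z(j) = j + 2*j² (z(j) = (j² + j²) + j = 2*j² + j = j + 2*j²)
z(-5)*(-3579) = -5*(1 + 2*(-5))*(-3579) = -5*(1 - 10)*(-3579) = -5*(-9)*(-3579) = 45*(-3579) = -161055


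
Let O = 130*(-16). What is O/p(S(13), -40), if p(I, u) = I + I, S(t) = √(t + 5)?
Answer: -520*√2/3 ≈ -245.13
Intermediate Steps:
S(t) = √(5 + t)
p(I, u) = 2*I
O = -2080
O/p(S(13), -40) = -2080*1/(2*√(5 + 13)) = -2080*√2/12 = -520*√2/3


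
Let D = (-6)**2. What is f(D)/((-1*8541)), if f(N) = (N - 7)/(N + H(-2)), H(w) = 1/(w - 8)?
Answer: -290/3066219 ≈ -9.4579e-5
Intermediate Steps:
H(w) = 1/(-8 + w)
D = 36
f(N) = (-7 + N)/(-1/10 + N) (f(N) = (N - 7)/(N + 1/(-8 - 2)) = (-7 + N)/(N + 1/(-10)) = (-7 + N)/(N - 1/10) = (-7 + N)/(-1/10 + N))
f(D)/((-1*8541)) = (10*(-7 + 36)/(-1 + 10*36))/((-1*8541)) = (10*29/(-1 + 360))/(-8541) = (10*29/359)*(-1/8541) = (10*(1/359)*29)*(-1/8541) = (290/359)*(-1/8541) = -290/3066219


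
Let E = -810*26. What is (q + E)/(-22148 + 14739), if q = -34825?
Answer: 55885/7409 ≈ 7.5429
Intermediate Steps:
E = -21060
(q + E)/(-22148 + 14739) = (-34825 - 21060)/(-22148 + 14739) = -55885/(-7409) = -55885*(-1/7409) = 55885/7409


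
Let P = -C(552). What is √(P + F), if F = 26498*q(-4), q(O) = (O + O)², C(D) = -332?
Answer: 2*√424051 ≈ 1302.4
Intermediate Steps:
q(O) = 4*O² (q(O) = (2*O)² = 4*O²)
F = 1695872 (F = 26498*(4*(-4)²) = 26498*(4*16) = 26498*64 = 1695872)
P = 332 (P = -1*(-332) = 332)
√(P + F) = √(332 + 1695872) = √1696204 = 2*√424051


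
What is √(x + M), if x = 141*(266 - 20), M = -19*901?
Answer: √17567 ≈ 132.54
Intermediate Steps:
M = -17119
x = 34686 (x = 141*246 = 34686)
√(x + M) = √(34686 - 17119) = √17567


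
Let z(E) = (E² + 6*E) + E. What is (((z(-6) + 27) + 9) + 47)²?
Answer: 5929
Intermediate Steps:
z(E) = E² + 7*E
(((z(-6) + 27) + 9) + 47)² = (((-6*(7 - 6) + 27) + 9) + 47)² = (((-6*1 + 27) + 9) + 47)² = (((-6 + 27) + 9) + 47)² = ((21 + 9) + 47)² = (30 + 47)² = 77² = 5929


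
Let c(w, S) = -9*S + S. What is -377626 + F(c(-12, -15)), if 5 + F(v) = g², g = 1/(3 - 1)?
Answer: -1510523/4 ≈ -3.7763e+5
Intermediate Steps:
g = ½ (g = 1/2 = ½ ≈ 0.50000)
c(w, S) = -8*S
F(v) = -19/4 (F(v) = -5 + (½)² = -5 + ¼ = -19/4)
-377626 + F(c(-12, -15)) = -377626 - 19/4 = -1510523/4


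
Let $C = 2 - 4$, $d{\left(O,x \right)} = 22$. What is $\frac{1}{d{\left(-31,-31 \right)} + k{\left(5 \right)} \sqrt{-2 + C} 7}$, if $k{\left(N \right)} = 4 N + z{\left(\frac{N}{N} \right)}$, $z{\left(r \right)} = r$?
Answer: $\frac{11}{43460} - \frac{147 i}{43460} \approx 0.00025311 - 0.0033824 i$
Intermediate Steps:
$C = -2$
$k{\left(N \right)} = 1 + 4 N$ ($k{\left(N \right)} = 4 N + \frac{N}{N} = 4 N + 1 = 1 + 4 N$)
$\frac{1}{d{\left(-31,-31 \right)} + k{\left(5 \right)} \sqrt{-2 + C} 7} = \frac{1}{22 + \left(1 + 4 \cdot 5\right) \sqrt{-2 - 2} \cdot 7} = \frac{1}{22 + \left(1 + 20\right) \sqrt{-4} \cdot 7} = \frac{1}{22 + 21 \cdot 2 i 7} = \frac{1}{22 + 42 i 7} = \frac{1}{22 + 294 i} = \frac{22 - 294 i}{86920}$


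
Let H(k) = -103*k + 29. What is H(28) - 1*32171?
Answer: -35026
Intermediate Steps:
H(k) = 29 - 103*k
H(28) - 1*32171 = (29 - 103*28) - 1*32171 = (29 - 2884) - 32171 = -2855 - 32171 = -35026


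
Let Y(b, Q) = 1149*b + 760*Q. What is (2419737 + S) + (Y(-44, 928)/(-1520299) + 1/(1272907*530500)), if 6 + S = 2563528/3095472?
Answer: 480601508832411717949888712383/198617709936349105495500 ≈ 2.4197e+6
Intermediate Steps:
S = -2001163/386934 (S = -6 + 2563528/3095472 = -6 + 2563528*(1/3095472) = -6 + 320441/386934 = -2001163/386934 ≈ -5.1718)
Y(b, Q) = 760*Q + 1149*b
(2419737 + S) + (Y(-44, 928)/(-1520299) + 1/(1272907*530500)) = (2419737 - 2001163/386934) + ((760*928 + 1149*(-44))/(-1520299) + 1/(1272907*530500)) = 936276515195/386934 + ((705280 - 50556)*(-1/1520299) + (1/1272907)*(1/530500)) = 936276515195/386934 + (654724*(-1/1520299) + 1/675277163500) = 936276515195/386934 + (-654724/1520299 + 1/675277163500) = 936276515195/386934 - 442120165593853701/1026623196391886500 = 480601508832411717949888712383/198617709936349105495500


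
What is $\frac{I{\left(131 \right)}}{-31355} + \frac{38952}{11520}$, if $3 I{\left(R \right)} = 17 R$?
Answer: $\frac{10106569}{3010080} \approx 3.3576$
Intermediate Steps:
$I{\left(R \right)} = \frac{17 R}{3}$
$\frac{I{\left(131 \right)}}{-31355} + \frac{38952}{11520} = \frac{\frac{17}{3} \cdot 131}{-31355} + \frac{38952}{11520} = \frac{2227}{3} \left(- \frac{1}{31355}\right) + 38952 \cdot \frac{1}{11520} = - \frac{2227}{94065} + \frac{541}{160} = \frac{10106569}{3010080}$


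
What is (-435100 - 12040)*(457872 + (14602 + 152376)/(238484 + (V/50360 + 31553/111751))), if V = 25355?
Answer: -10991224585783464430119808/53685599753197 ≈ -2.0473e+11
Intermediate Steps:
(-435100 - 12040)*(457872 + (14602 + 152376)/(238484 + (V/50360 + 31553/111751))) = (-435100 - 12040)*(457872 + (14602 + 152376)/(238484 + (25355/50360 + 31553/111751))) = -447140*(457872 + 166978/(238484 + (25355*(1/50360) + 31553*(1/111751)))) = -447140*(457872 + 166978/(238484 + (5071/10072 + 31553/111751))) = -447140*(457872 + 166978/(238484 + 884491137/1125556072)) = -447140*(457872 + 166978/(268427998765985/1125556072)) = -447140*(457872 + 166978*(1125556072/268427998765985)) = -447140*(457872 + 187943101790416/268427998765985) = -447140*122905852594080874336/268427998765985 = -10991224585783464430119808/53685599753197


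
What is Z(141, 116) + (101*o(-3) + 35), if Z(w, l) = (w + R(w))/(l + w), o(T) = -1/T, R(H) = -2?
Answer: 53359/771 ≈ 69.208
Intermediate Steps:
Z(w, l) = (-2 + w)/(l + w) (Z(w, l) = (w - 2)/(l + w) = (-2 + w)/(l + w))
Z(141, 116) + (101*o(-3) + 35) = (-2 + 141)/(116 + 141) + (101*(-1/(-3)) + 35) = 139/257 + (101*(-1*(-1/3)) + 35) = (1/257)*139 + (101*(1/3) + 35) = 139/257 + (101/3 + 35) = 139/257 + 206/3 = 53359/771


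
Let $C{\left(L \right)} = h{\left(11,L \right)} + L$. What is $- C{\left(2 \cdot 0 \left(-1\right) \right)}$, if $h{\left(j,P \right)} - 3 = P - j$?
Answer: $8$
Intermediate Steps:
$h{\left(j,P \right)} = 3 + P - j$ ($h{\left(j,P \right)} = 3 + \left(P - j\right) = 3 + P - j$)
$C{\left(L \right)} = -8 + 2 L$ ($C{\left(L \right)} = \left(3 + L - 11\right) + L = \left(-8 + L\right) + L = -8 + 2 L$)
$- C{\left(2 \cdot 0 \left(-1\right) \right)} = - (-8 + 2 \cdot 2 \cdot 0 \left(-1\right)) = - (-8 + 2 \cdot 0 \left(-1\right)) = - (-8 + 2 \cdot 0) = - (-8 + 0) = \left(-1\right) \left(-8\right) = 8$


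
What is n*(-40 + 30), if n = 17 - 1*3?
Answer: -140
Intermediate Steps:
n = 14 (n = 17 - 3 = 14)
n*(-40 + 30) = 14*(-40 + 30) = 14*(-10) = -140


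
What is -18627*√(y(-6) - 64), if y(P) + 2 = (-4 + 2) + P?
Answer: -18627*I*√74 ≈ -1.6024e+5*I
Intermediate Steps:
y(P) = -4 + P (y(P) = -2 + ((-4 + 2) + P) = -2 + (-2 + P) = -4 + P)
-18627*√(y(-6) - 64) = -18627*√((-4 - 6) - 64) = -18627*√(-10 - 64) = -18627*I*√74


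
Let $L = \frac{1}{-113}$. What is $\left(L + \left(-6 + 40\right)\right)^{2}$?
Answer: $\frac{14753281}{12769} \approx 1155.4$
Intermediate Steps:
$L = - \frac{1}{113} \approx -0.0088496$
$\left(L + \left(-6 + 40\right)\right)^{2} = \left(- \frac{1}{113} + \left(-6 + 40\right)\right)^{2} = \left(- \frac{1}{113} + 34\right)^{2} = \left(\frac{3841}{113}\right)^{2} = \frac{14753281}{12769}$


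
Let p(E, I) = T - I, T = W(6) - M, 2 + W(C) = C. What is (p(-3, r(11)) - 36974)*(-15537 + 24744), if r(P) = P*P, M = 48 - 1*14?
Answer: -341809875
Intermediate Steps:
W(C) = -2 + C
M = 34 (M = 48 - 14 = 34)
T = -30 (T = (-2 + 6) - 1*34 = 4 - 34 = -30)
r(P) = P²
p(E, I) = -30 - I
(p(-3, r(11)) - 36974)*(-15537 + 24744) = ((-30 - 1*11²) - 36974)*(-15537 + 24744) = ((-30 - 1*121) - 36974)*9207 = ((-30 - 121) - 36974)*9207 = (-151 - 36974)*9207 = -37125*9207 = -341809875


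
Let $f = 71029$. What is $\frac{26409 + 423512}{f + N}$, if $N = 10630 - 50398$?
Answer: $\frac{449921}{31261} \approx 14.392$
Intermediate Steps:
$N = -39768$
$\frac{26409 + 423512}{f + N} = \frac{26409 + 423512}{71029 - 39768} = \frac{449921}{31261}$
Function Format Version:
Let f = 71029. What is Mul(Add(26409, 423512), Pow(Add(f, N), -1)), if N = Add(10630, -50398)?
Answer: Rational(449921, 31261) ≈ 14.392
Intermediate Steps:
N = -39768
Mul(Add(26409, 423512), Pow(Add(f, N), -1)) = Mul(Add(26409, 423512), Pow(Add(71029, -39768), -1)) = Mul(449921, Pow(31261, -1)) = Mul(449921, Rational(1, 31261)) = Rational(449921, 31261)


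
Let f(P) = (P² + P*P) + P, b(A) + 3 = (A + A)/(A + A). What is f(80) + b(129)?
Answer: 12878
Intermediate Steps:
b(A) = -2 (b(A) = -3 + (A + A)/(A + A) = -3 + (2*A)/((2*A)) = -3 + (2*A)*(1/(2*A)) = -3 + 1 = -2)
f(P) = P + 2*P² (f(P) = (P² + P²) + P = 2*P² + P = P + 2*P²)
f(80) + b(129) = 80*(1 + 2*80) - 2 = 80*(1 + 160) - 2 = 80*161 - 2 = 12880 - 2 = 12878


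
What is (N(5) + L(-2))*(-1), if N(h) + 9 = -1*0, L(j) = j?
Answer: 11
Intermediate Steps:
N(h) = -9 (N(h) = -9 - 1*0 = -9 + 0 = -9)
(N(5) + L(-2))*(-1) = (-9 - 2)*(-1) = -11*(-1) = 11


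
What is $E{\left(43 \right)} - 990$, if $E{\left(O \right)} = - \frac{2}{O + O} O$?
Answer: $-991$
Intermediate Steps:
$E{\left(O \right)} = -1$ ($E{\left(O \right)} = - \frac{2}{2 O} O = - 2 \frac{1}{2 O} O = - \frac{1}{O} O = -1$)
$E{\left(43 \right)} - 990 = -1 - 990 = -991$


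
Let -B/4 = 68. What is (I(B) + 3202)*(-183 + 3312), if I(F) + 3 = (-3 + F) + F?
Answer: 8298108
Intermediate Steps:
B = -272 (B = -4*68 = -272)
I(F) = -6 + 2*F (I(F) = -3 + ((-3 + F) + F) = -3 + (-3 + 2*F) = -6 + 2*F)
(I(B) + 3202)*(-183 + 3312) = ((-6 + 2*(-272)) + 3202)*(-183 + 3312) = ((-6 - 544) + 3202)*3129 = (-550 + 3202)*3129 = 2652*3129 = 8298108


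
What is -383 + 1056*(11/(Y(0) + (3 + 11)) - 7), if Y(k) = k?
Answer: -48617/7 ≈ -6945.3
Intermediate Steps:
-383 + 1056*(11/(Y(0) + (3 + 11)) - 7) = -383 + 1056*(11/(0 + (3 + 11)) - 7) = -383 + 1056*(11/(0 + 14) - 7) = -383 + 1056*(11/14 - 7) = -383 + 1056*(-87/14) = -383 - 45936/7 = -48617/7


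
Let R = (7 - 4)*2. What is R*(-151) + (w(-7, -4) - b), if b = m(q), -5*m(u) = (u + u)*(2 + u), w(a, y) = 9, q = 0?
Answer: -897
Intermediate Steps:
m(u) = -2*u*(2 + u)/5 (m(u) = -(u + u)*(2 + u)/5 = -2*u*(2 + u)/5)
b = 0 (b = -2/5*0*(2 + 0) = -2/5*0*2 = 0)
R = 6 (R = 3*2 = 6)
R*(-151) + (w(-7, -4) - b) = 6*(-151) + (9 - 1*0) = -906 + (9 + 0) = -906 + 9 = -897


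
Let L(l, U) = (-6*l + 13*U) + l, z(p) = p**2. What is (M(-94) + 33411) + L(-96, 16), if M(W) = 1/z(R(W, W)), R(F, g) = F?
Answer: 301298765/8836 ≈ 34099.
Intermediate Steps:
L(l, U) = -5*l + 13*U
M(W) = W**(-2) (M(W) = 1/(W**2) = W**(-2))
(M(-94) + 33411) + L(-96, 16) = ((-94)**(-2) + 33411) + (-5*(-96) + 13*16) = (1/8836 + 33411) + (480 + 208) = 295219597/8836 + 688 = 301298765/8836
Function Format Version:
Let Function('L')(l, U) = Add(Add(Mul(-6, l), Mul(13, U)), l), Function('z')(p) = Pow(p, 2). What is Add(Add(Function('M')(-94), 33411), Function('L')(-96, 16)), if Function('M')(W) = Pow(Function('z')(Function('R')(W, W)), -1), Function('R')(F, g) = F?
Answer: Rational(301298765, 8836) ≈ 34099.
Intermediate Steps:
Function('L')(l, U) = Add(Mul(-5, l), Mul(13, U))
Function('M')(W) = Pow(W, -2) (Function('M')(W) = Pow(Pow(W, 2), -1) = Pow(W, -2))
Add(Add(Function('M')(-94), 33411), Function('L')(-96, 16)) = Add(Add(Pow(-94, -2), 33411), Add(Mul(-5, -96), Mul(13, 16))) = Add(Add(Rational(1, 8836), 33411), Add(480, 208)) = Add(Rational(295219597, 8836), 688) = Rational(301298765, 8836)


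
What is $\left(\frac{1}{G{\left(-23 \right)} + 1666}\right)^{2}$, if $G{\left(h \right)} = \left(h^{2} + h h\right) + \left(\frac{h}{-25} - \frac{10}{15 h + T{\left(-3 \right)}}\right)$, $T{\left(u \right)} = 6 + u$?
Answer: $\frac{18275625}{135702882108964} \approx 1.3467 \cdot 10^{-7}$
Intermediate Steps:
$G{\left(h \right)} = - \frac{10}{3 + 15 h} + 2 h^{2} - \frac{h}{25}$ ($G{\left(h \right)} = \left(h^{2} + h h\right) + \left(\frac{h}{-25} - \frac{10}{15 h + \left(6 - 3\right)}\right) = \left(h^{2} + h^{2}\right) + \left(h \left(- \frac{1}{25}\right) - \frac{10}{15 h + 3}\right) = 2 h^{2} - \left(\frac{10}{3 + 15 h} + \frac{h}{25}\right) = - \frac{10}{3 + 15 h} + 2 h^{2} - \frac{h}{25}$)
$\left(\frac{1}{G{\left(-23 \right)} + 1666}\right)^{2} = \left(\frac{1}{\frac{-250 - -69 + 135 \left(-23\right)^{2} + 750 \left(-23\right)^{3}}{75 \left(1 + 5 \left(-23\right)\right)} + 1666}\right)^{2} = \left(\frac{1}{\frac{-250 + 69 + 135 \cdot 529 + 750 \left(-12167\right)}{75 \left(1 - 115\right)} + 1666}\right)^{2} = \left(\frac{1}{\frac{-250 + 69 + 71415 - 9125250}{75 \left(-114\right)} + 1666}\right)^{2} = \left(\frac{1}{\frac{1}{75} \left(- \frac{1}{114}\right) \left(-9054016\right) + 1666}\right)^{2} = \left(\frac{1}{\frac{4527008}{4275} + 1666}\right)^{2} = \left(\frac{1}{\frac{11649158}{4275}}\right)^{2} = \left(\frac{4275}{11649158}\right)^{2} = \frac{18275625}{135702882108964}$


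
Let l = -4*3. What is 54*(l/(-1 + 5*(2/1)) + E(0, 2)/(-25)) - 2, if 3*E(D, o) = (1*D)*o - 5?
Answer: -352/5 ≈ -70.400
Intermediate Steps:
l = -12
E(D, o) = -5/3 + D*o/3 (E(D, o) = ((1*D)*o - 5)/3 = (D*o - 5)/3 = (-5 + D*o)/3 = -5/3 + D*o/3)
54*(l/(-1 + 5*(2/1)) + E(0, 2)/(-25)) - 2 = 54*(-12/(-1 + 5*(2/1)) + (-5/3 + (⅓)*0*2)/(-25)) - 2 = 54*(-12/(-1 + 5*(2*1)) + (-5/3 + 0)*(-1/25)) - 2 = 54*(-12/(-1 + 5*2) - 5/3*(-1/25)) - 2 = 54*(-12/(-1 + 10) + 1/15) - 2 = 54*(-12/9 + 1/15) - 2 = 54*(-12*⅑ + 1/15) - 2 = 54*(-4/3 + 1/15) - 2 = 54*(-19/15) - 2 = -342/5 - 2 = -352/5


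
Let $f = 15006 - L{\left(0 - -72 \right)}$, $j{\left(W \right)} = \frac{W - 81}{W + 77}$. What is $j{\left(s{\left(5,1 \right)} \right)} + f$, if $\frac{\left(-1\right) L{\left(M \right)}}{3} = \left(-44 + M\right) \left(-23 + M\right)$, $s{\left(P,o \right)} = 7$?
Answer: $\frac{803087}{42} \approx 19121.0$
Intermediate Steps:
$L{\left(M \right)} = - 3 \left(-44 + M\right) \left(-23 + M\right)$
$j{\left(W \right)} = \frac{-81 + W}{77 + W}$
$f = 19122$ ($f = 15006 - \left(-3036 - 3 \left(0 - -72\right)^{2} + 201 \left(0 - -72\right)\right) = 15006 - \left(-3036 - 3 \left(0 + 72\right)^{2} + 201 \left(0 + 72\right)\right) = 15006 - \left(-3036 - 3 \cdot 72^{2} + 201 \cdot 72\right) = 15006 - \left(-3036 - 15552 + 14472\right) = 15006 - -4116 = 15006 + 4116 = 19122$)
$j{\left(s{\left(5,1 \right)} \right)} + f = \frac{-81 + 7}{77 + 7} + 19122 = \frac{1}{84} \left(-74\right) + 19122 = - \frac{37}{42} + 19122 = \frac{803087}{42}$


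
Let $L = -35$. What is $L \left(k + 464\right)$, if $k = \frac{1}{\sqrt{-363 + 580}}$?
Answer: $-16240 - \frac{5 \sqrt{217}}{31} \approx -16242.0$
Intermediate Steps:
$k = \frac{\sqrt{217}}{217}$ ($k = \frac{1}{\sqrt{217}} = \frac{\sqrt{217}}{217} \approx 0.067884$)
$L \left(k + 464\right) = - 35 \left(\frac{\sqrt{217}}{217} + 464\right) = - 35 \left(464 + \frac{\sqrt{217}}{217}\right) = -16240 - \frac{5 \sqrt{217}}{31}$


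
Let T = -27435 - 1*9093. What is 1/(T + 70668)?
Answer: 1/34140 ≈ 2.9291e-5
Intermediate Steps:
T = -36528 (T = -27435 - 9093 = -36528)
1/(T + 70668) = 1/(-36528 + 70668) = 1/34140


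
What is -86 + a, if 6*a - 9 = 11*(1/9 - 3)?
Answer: -4849/54 ≈ -89.796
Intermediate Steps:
a = -205/54 (a = 3/2 + (11*(1/9 - 3))/6 = 3/2 + (11*(⅑ - 3))/6 = 3/2 + (11*(-26/9))/6 = 3/2 + (⅙)*(-286/9) = 3/2 - 143/27 = -205/54 ≈ -3.7963)
-86 + a = -86 - 205/54 = -4849/54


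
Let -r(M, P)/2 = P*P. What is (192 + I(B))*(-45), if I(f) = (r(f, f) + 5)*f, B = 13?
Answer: 186165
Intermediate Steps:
r(M, P) = -2*P² (r(M, P) = -2*P*P = -2*P²)
I(f) = f*(5 - 2*f²) (I(f) = (-2*f² + 5)*f = (5 - 2*f²)*f = f*(5 - 2*f²))
(192 + I(B))*(-45) = (192 + 13*(5 - 2*13²))*(-45) = (192 + 13*(5 - 2*169))*(-45) = (192 + 13*(5 - 338))*(-45) = (192 + 13*(-333))*(-45) = (192 - 4329)*(-45) = -4137*(-45) = 186165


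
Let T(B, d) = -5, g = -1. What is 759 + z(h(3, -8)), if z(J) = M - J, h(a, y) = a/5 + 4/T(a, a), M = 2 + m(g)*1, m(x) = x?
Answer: 3801/5 ≈ 760.20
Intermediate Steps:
M = 1 (M = 2 - 1*1 = 2 - 1 = 1)
h(a, y) = -⅘ + a/5 (h(a, y) = a/5 + 4/(-5) = a*(⅕) + 4*(-⅕) = a/5 - ⅘ = -⅘ + a/5)
z(J) = 1 - J
759 + z(h(3, -8)) = 759 + (1 - (-⅘ + (⅕)*3)) = 759 + (1 - (-⅘ + ⅗)) = 759 + (1 - 1*(-⅕)) = 759 + (1 + ⅕) = 759 + 6/5 = 3801/5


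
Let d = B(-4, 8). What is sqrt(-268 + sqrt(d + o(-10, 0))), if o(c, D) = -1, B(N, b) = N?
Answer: sqrt(-268 + I*sqrt(5)) ≈ 0.06829 + 16.371*I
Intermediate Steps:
d = -4
sqrt(-268 + sqrt(d + o(-10, 0))) = sqrt(-268 + sqrt(-4 - 1)) = sqrt(-268 + sqrt(-5)) = sqrt(-268 + I*sqrt(5))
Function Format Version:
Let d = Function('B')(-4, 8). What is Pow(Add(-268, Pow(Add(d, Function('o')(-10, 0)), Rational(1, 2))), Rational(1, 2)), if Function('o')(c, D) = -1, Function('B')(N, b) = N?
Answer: Pow(Add(-268, Mul(I, Pow(5, Rational(1, 2)))), Rational(1, 2)) ≈ Add(0.06829, Mul(16.371, I))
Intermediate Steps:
d = -4
Pow(Add(-268, Pow(Add(d, Function('o')(-10, 0)), Rational(1, 2))), Rational(1, 2)) = Pow(Add(-268, Pow(Add(-4, -1), Rational(1, 2))), Rational(1, 2)) = Pow(Add(-268, Pow(-5, Rational(1, 2))), Rational(1, 2)) = Pow(Add(-268, Mul(I, Pow(5, Rational(1, 2)))), Rational(1, 2))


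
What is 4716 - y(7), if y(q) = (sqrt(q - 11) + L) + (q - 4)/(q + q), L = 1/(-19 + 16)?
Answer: 198077/42 - 2*I ≈ 4716.1 - 2.0*I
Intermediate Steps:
L = -1/3 (L = 1/(-3) = -1/3 ≈ -0.33333)
y(q) = -1/3 + sqrt(-11 + q) + (-4 + q)/(2*q) (y(q) = (sqrt(q - 11) - 1/3) + (q - 4)/(q + q) = (sqrt(-11 + q) - 1/3) + (-4 + q)/((2*q)) = (-1/3 + sqrt(-11 + q)) + (-4 + q)*(1/(2*q)) = (-1/3 + sqrt(-11 + q)) + (-4 + q)/(2*q) = -1/3 + sqrt(-11 + q) + (-4 + q)/(2*q))
4716 - y(7) = 4716 - (1/6 + sqrt(-11 + 7) - 2/7) = 4716 - (1/6 + sqrt(-4) - 2*1/7) = 4716 - (1/6 + 2*I - 2/7) = 4716 - (-5/42 + 2*I) = 4716 + (5/42 - 2*I) = 198077/42 - 2*I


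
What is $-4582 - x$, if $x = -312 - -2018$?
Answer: $-6288$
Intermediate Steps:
$x = 1706$ ($x = -312 + 2018 = 1706$)
$-4582 - x = -4582 - 1706 = -6288$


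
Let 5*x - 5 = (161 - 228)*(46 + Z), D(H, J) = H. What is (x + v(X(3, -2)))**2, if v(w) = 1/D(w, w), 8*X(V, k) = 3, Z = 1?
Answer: 88209664/225 ≈ 3.9204e+5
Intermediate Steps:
X(V, k) = 3/8 (X(V, k) = (1/8)*3 = 3/8)
v(w) = 1/w
x = -3144/5 (x = 1 + ((161 - 228)*(46 + 1))/5 = 1 + (-67*47)/5 = 1 + (1/5)*(-3149) = 1 - 3149/5 = -3144/5 ≈ -628.80)
(x + v(X(3, -2)))**2 = (-3144/5 + 1/(3/8))**2 = (-3144/5 + 8/3)**2 = (-9392/15)**2 = 88209664/225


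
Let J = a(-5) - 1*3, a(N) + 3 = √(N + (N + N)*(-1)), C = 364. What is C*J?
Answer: -2184 + 364*√5 ≈ -1370.1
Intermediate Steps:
a(N) = -3 + √(-N) (a(N) = -3 + √(N + (N + N)*(-1)) = -3 + √(N + (2*N)*(-1)) = -3 + √(N - 2*N) = -3 + √(-N))
J = -6 + √5 (J = (-3 + √(-1*(-5))) - 1*3 = (-3 + √5) - 3 = -6 + √5 ≈ -3.7639)
C*J = 364*(-6 + √5) = -2184 + 364*√5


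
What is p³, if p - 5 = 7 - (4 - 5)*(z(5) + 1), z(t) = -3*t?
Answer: -8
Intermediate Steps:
p = -2 (p = 5 + (7 - (4 - 5)*(-3*5 + 1)) = 5 + (7 - (-1)*(-15 + 1)) = 5 + (7 - (-1)*(-14)) = 5 + (7 - 1*14) = 5 + (7 - 14) = 5 - 7 = -2)
p³ = (-2)³ = -8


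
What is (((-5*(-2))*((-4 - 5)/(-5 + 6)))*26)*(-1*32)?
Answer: 74880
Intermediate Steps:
(((-5*(-2))*((-4 - 5)/(-5 + 6)))*26)*(-1*32) = ((10*(-9/1))*26)*(-32) = ((10*(-9*1))*26)*(-32) = ((10*(-9))*26)*(-32) = -90*26*(-32) = -2340*(-32) = 74880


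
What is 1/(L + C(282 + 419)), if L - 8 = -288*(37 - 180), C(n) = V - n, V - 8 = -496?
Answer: 1/40003 ≈ 2.4998e-5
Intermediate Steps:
V = -488 (V = 8 - 496 = -488)
C(n) = -488 - n
L = 41192 (L = 8 - 288*(37 - 180) = 8 - 288*(-143) = 8 + 41184 = 41192)
1/(L + C(282 + 419)) = 1/(41192 + (-488 - (282 + 419))) = 1/(41192 + (-488 - 1*701)) = 1/(41192 + (-488 - 701)) = 1/(41192 - 1189) = 1/40003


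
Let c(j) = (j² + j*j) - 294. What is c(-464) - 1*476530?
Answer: -46232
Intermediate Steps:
c(j) = -294 + 2*j² (c(j) = (j² + j²) - 294 = 2*j² - 294 = -294 + 2*j²)
c(-464) - 1*476530 = (-294 + 2*(-464)²) - 1*476530 = (-294 + 2*215296) - 476530 = (-294 + 430592) - 476530 = 430298 - 476530 = -46232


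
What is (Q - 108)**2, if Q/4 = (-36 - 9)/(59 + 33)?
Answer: 6395841/529 ≈ 12090.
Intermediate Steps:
Q = -45/23 (Q = 4*((-36 - 9)/(59 + 33)) = 4*(-45/92) = -45/23 ≈ -1.9565)
(Q - 108)**2 = (-45/23 - 108)**2 = (-2529/23)**2 = 6395841/529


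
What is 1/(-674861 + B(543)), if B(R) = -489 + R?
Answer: -1/674807 ≈ -1.4819e-6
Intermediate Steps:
1/(-674861 + B(543)) = 1/(-674861 + (-489 + 543)) = 1/(-674861 + 54) = 1/(-674807) = -1/674807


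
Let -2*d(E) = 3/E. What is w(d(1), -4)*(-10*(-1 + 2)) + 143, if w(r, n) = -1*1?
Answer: 153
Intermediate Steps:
d(E) = -3/(2*E)
w(r, n) = -1
w(d(1), -4)*(-10*(-1 + 2)) + 143 = -(-10)*(-1 + 2) + 143 = -(-10) + 143 = -1*(-10) + 143 = 10 + 143 = 153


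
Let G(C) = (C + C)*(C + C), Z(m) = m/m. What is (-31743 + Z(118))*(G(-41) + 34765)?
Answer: -1316943838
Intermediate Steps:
Z(m) = 1
G(C) = 4*C² (G(C) = (2*C)*(2*C) = 4*C²)
(-31743 + Z(118))*(G(-41) + 34765) = (-31743 + 1)*(4*(-41)² + 34765) = -31742*(4*1681 + 34765) = -31742*(6724 + 34765) = -31742*41489 = -1316943838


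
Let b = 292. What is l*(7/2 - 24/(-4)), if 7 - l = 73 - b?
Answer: 2147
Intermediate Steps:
l = 226 (l = 7 - (73 - 1*292) = 7 - (73 - 292) = 7 - 1*(-219) = 7 + 219 = 226)
l*(7/2 - 24/(-4)) = 226*(7/2 - 24/(-4)) = 226*(7*(½) - 24*(-¼)) = 226*(7/2 + 6) = 226*(19/2) = 2147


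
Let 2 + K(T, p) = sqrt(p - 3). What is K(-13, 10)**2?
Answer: (2 - sqrt(7))**2 ≈ 0.41699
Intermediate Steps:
K(T, p) = -2 + sqrt(-3 + p) (K(T, p) = -2 + sqrt(p - 3) = -2 + sqrt(-3 + p))
K(-13, 10)**2 = (-2 + sqrt(-3 + 10))**2 = (-2 + sqrt(7))**2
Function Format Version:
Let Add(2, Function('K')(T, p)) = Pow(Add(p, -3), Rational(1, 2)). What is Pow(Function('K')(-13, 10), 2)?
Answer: Pow(Add(2, Mul(-1, Pow(7, Rational(1, 2)))), 2) ≈ 0.41699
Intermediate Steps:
Function('K')(T, p) = Add(-2, Pow(Add(-3, p), Rational(1, 2))) (Function('K')(T, p) = Add(-2, Pow(Add(p, -3), Rational(1, 2))) = Add(-2, Pow(Add(-3, p), Rational(1, 2))))
Pow(Function('K')(-13, 10), 2) = Pow(Add(-2, Pow(Add(-3, 10), Rational(1, 2))), 2) = Pow(Add(-2, Pow(7, Rational(1, 2))), 2)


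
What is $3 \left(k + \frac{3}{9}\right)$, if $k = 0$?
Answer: $1$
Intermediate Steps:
$3 \left(k + \frac{3}{9}\right) = 3 \left(0 + \frac{3}{9}\right) = 3 \left(0 + 3 \cdot \frac{1}{9}\right) = 3 \left(0 + \frac{1}{3}\right) = 3 \cdot \frac{1}{3} = 1$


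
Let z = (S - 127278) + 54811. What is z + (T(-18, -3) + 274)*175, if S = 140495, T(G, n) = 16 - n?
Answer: 119303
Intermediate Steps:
z = 68028 (z = (140495 - 127278) + 54811 = 13217 + 54811 = 68028)
z + (T(-18, -3) + 274)*175 = 68028 + ((16 - 1*(-3)) + 274)*175 = 68028 + ((16 + 3) + 274)*175 = 68028 + (19 + 274)*175 = 68028 + 293*175 = 68028 + 51275 = 119303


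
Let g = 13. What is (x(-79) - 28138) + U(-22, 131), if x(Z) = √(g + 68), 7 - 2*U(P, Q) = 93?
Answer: -28172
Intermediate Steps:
U(P, Q) = -43 (U(P, Q) = 7/2 - ½*93 = 7/2 - 93/2 = -43)
x(Z) = 9 (x(Z) = √(13 + 68) = √81 = 9)
(x(-79) - 28138) + U(-22, 131) = (9 - 28138) - 43 = -28129 - 43 = -28172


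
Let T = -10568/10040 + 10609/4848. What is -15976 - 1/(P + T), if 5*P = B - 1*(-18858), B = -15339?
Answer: -68521041311464/4288998199 ≈ -15976.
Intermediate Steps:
P = 3519/5 (P = (-15339 - 1*(-18858))/5 = (-15339 + 18858)/5 = (⅕)*3519 = 3519/5 ≈ 703.80)
T = 6910087/6084240 (T = -10568*1/10040 + 10609*(1/4848) = -1321/1255 + 10609/4848 = 6910087/6084240 ≈ 1.1357)
-15976 - 1/(P + T) = -15976 - 1/(3519/5 + 6910087/6084240) = -15976 - 1/4288998199/6084240 = -15976 - 1*6084240/4288998199 = -15976 - 6084240/4288998199 = -68521041311464/4288998199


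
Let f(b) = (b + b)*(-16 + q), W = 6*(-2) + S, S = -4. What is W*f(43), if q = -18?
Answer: 46784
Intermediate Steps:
W = -16 (W = 6*(-2) - 4 = -12 - 4 = -16)
f(b) = -68*b (f(b) = (b + b)*(-16 - 18) = (2*b)*(-34) = -68*b)
W*f(43) = -(-1088)*43 = -16*(-2924) = 46784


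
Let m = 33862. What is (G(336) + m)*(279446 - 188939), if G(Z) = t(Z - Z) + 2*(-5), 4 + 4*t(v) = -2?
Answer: 6127414407/2 ≈ 3.0637e+9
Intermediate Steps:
t(v) = -3/2 (t(v) = -1 + (¼)*(-2) = -1 - ½ = -3/2)
G(Z) = -23/2 (G(Z) = -3/2 + 2*(-5) = -3/2 - 10 = -23/2)
(G(336) + m)*(279446 - 188939) = (-23/2 + 33862)*(279446 - 188939) = (67701/2)*90507 = 6127414407/2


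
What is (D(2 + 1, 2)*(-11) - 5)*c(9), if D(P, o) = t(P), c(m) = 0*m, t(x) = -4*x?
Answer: 0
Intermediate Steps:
c(m) = 0
D(P, o) = -4*P
(D(2 + 1, 2)*(-11) - 5)*c(9) = (-4*(2 + 1)*(-11) - 5)*0 = (-4*3*(-11) - 5)*0 = (-12*(-11) - 5)*0 = (132 - 5)*0 = 127*0 = 0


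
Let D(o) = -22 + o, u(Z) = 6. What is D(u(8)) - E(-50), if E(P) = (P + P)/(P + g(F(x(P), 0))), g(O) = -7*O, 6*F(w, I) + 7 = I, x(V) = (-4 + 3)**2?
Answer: -4616/251 ≈ -18.390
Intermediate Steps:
x(V) = 1 (x(V) = (-1)**2 = 1)
F(w, I) = -7/6 + I/6
E(P) = 2*P/(49/6 + P) (E(P) = (P + P)/(P - 7*(-7/6 + (1/6)*0)) = (2*P)/(P - 7*(-7/6 + 0)) = (2*P)/(P - 7*(-7/6)) = (2*P)/(P + 49/6) = (2*P)/(49/6 + P) = 2*P/(49/6 + P))
D(u(8)) - E(-50) = (-22 + 6) - 12*(-50)/(49 + 6*(-50)) = -16 - 12*(-50)/(49 - 300) = -16 - 12*(-50)/(-251) = -16 - 12*(-50)*(-1)/251 = -16 - 1*600/251 = -16 - 600/251 = -4616/251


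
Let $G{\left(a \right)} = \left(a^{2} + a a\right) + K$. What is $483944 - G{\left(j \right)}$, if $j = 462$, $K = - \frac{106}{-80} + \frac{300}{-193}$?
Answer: $\frac{440474091}{7720} \approx 57056.0$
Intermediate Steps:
$K = - \frac{1771}{7720}$ ($K = \left(-106\right) \left(- \frac{1}{80}\right) + 300 \left(- \frac{1}{193}\right) = \frac{53}{40} - \frac{300}{193} = - \frac{1771}{7720} \approx -0.2294$)
$G{\left(a \right)} = - \frac{1771}{7720} + 2 a^{2}$ ($G{\left(a \right)} = \left(a^{2} + a a\right) - \frac{1771}{7720} = \left(a^{2} + a^{2}\right) - \frac{1771}{7720} = 2 a^{2} - \frac{1771}{7720} = - \frac{1771}{7720} + 2 a^{2}$)
$483944 - G{\left(j \right)} = 483944 - \left(- \frac{1771}{7720} + 2 \cdot 462^{2}\right) = 483944 - \left(- \frac{1771}{7720} + 2 \cdot 213444\right) = 483944 - \left(- \frac{1771}{7720} + 426888\right) = 483944 - \frac{3295573589}{7720} = \frac{440474091}{7720}$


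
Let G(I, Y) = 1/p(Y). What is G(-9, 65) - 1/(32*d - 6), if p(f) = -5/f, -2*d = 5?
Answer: -1117/86 ≈ -12.988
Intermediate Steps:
d = -5/2 (d = -½*5 = -5/2 ≈ -2.5000)
G(I, Y) = -Y/5 (G(I, Y) = 1/(-5/Y) = -Y/5)
G(-9, 65) - 1/(32*d - 6) = -⅕*65 - 1/(32*(-5/2) - 6) = -13 - 1/(-80 - 6) = -13 - 1/(-86) = -13 - 1*(-1/86) = -13 + 1/86 = -1117/86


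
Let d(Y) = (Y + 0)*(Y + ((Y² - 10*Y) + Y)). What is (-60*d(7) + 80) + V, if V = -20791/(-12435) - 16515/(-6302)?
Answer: 236999806307/78365370 ≈ 3024.3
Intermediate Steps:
V = 336388907/78365370 (V = -20791*(-1/12435) - 16515*(-1/6302) = 20791/12435 + 16515/6302 = 336388907/78365370 ≈ 4.2926)
d(Y) = Y*(Y² - 8*Y) (d(Y) = Y*(Y + (Y² - 9*Y)) = Y*(Y² - 8*Y))
(-60*d(7) + 80) + V = (-60*7²*(-8 + 7) + 80) + 336388907/78365370 = (-2940*(-1) + 80) + 336388907/78365370 = (-60*(-49) + 80) + 336388907/78365370 = (2940 + 80) + 336388907/78365370 = 3020 + 336388907/78365370 = 236999806307/78365370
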